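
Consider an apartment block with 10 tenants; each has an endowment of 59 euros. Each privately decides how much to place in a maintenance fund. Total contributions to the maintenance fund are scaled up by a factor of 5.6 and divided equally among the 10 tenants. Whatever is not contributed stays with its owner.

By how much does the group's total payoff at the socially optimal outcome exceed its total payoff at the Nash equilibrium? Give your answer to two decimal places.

Each contributed unit returns 5.6/10 = 0.5600 to its contributor — below 1 — so contributing 0 is dominant for every player. At the Nash equilibrium everyone keeps their 59, and the group total is 10 × 59 = 590.
Each contributed unit returns 5.600 to the group as a whole (0.5600 to each of 10 players), which exceeds 1, so the social optimum is full contribution: group total = 5.600 × 590 = 3304.00.
Efficiency loss = 3304.00 − 590 = 2714.00.

2714.00 euros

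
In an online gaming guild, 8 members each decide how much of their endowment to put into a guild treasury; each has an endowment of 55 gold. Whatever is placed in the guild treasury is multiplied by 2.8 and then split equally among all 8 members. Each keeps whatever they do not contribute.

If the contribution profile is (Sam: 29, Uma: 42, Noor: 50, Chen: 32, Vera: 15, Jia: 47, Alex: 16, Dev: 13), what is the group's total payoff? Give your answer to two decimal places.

Total contributed: 29 + 42 + 50 + 32 + 15 + 47 + 16 + 13 = 244; total kept: 8 × 55 − 244 = 196.
The guild treasury pays out 2.8 × 244 = 683.20 in aggregate.
Group total = 196 + 683.20 = 879.20.

879.20 gold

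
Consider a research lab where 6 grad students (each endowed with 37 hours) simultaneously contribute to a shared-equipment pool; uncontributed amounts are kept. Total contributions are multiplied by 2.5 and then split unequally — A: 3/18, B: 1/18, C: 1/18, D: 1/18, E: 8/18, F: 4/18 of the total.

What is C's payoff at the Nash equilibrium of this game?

Player j's private return per contributed unit is 2.5 × (j's share). Contributing is weakly dominant for j when that share is at least 1/2.5 = 0.4000, and contributing 0 is dominant otherwise.
E alone (share 8/18) is above the threshold, contributing 37; the remaining 5 contribute 0. Total contributed: 37.
C keeps 37 and receives 2.5 × 37 × 1/18 = 5.14 from the shared-equipment pool, for a payoff of 42.14.

42.14 hours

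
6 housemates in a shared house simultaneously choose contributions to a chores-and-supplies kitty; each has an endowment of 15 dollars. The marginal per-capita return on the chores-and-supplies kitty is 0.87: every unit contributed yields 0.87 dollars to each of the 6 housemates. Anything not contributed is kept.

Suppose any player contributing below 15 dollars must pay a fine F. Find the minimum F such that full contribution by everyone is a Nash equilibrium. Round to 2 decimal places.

Given the others contribute fully, the best deviation is to contribute 0 (any partial contribution still incurs the fine and gives up units whose private return 0.87 is below 1).
Deviating from 15 to 0 saves 15 dollars but forfeits the deviator's share of the drop in the chores-and-supplies kitty: 0.87 × 15 = 13.05.
So the deviation gain is 15 − 13.05 = 1.95, and the fine must be at least 1.95 dollars to wipe it out.

1.95 dollars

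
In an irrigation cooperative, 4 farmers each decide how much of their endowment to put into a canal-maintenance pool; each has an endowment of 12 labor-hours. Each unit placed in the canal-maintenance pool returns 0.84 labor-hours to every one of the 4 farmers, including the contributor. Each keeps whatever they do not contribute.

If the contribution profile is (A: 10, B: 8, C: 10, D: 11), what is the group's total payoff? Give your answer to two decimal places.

140.04 labor-hours

Total contributed: 10 + 8 + 10 + 11 = 39; total kept: 4 × 12 − 39 = 9.
The canal-maintenance pool pays out 0.84 × 4 × 39 = 131.04 in aggregate.
Group total = 9 + 131.04 = 140.04.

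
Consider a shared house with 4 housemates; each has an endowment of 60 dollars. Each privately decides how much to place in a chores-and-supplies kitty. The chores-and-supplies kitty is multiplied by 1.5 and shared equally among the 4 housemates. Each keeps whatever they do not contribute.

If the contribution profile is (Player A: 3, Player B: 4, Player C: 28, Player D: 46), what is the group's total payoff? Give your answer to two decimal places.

Total contributed: 3 + 4 + 28 + 46 = 81; total kept: 4 × 60 − 81 = 159.
The chores-and-supplies kitty pays out 1.5 × 81 = 121.50 in aggregate.
Group total = 159 + 121.50 = 280.50.

280.50 dollars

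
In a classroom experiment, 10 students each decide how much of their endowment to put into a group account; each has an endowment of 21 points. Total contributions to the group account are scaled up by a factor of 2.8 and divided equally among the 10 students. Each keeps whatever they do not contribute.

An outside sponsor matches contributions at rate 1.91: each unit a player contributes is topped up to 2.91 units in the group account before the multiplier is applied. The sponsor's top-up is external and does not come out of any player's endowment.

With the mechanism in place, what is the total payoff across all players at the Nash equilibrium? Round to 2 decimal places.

With the mechanism, a contributed unit returns 2.8 × 2.91 / 10 = 0.8148 per unit of net cost — still below 1 — so contributing 0 remains dominant for every player.
Everyone keeps their endowment and the group total is 10 × 21 = 210.

210.00 points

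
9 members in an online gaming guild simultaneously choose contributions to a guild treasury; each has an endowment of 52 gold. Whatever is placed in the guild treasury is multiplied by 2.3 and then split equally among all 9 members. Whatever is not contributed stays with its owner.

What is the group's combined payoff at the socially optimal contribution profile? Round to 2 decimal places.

Each contributed unit returns 2.300 to the group as a whole (0.2556 to each of 9 players), which exceeds 1, so the social optimum is full contribution: group total = 2.300 × 468 = 1076.40.

1076.40 gold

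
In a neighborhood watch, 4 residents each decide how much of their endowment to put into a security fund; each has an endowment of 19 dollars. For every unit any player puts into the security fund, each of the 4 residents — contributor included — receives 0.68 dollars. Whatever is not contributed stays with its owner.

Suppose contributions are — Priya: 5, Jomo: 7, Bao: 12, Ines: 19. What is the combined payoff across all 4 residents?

Total contributed: 5 + 7 + 12 + 19 = 43; total kept: 4 × 19 − 43 = 33.
The security fund pays out 0.68 × 4 × 43 = 116.96 in aggregate.
Group total = 33 + 116.96 = 149.96.

149.96 dollars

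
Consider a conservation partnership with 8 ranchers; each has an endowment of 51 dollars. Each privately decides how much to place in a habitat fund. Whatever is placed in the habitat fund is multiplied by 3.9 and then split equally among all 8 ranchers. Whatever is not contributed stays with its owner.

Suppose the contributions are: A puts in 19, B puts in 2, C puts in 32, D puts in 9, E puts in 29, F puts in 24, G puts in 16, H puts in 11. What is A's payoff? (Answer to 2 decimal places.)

101.23 dollars

Total contributed: 19 + 2 + 32 + 9 + 29 + 24 + 16 + 11 = 142.
Each receives 3.9 × 142 / 8 = 69.23 from the habitat fund.
A keeps 51 − 19 = 32, so A's payoff is 32 + 69.23 = 101.23.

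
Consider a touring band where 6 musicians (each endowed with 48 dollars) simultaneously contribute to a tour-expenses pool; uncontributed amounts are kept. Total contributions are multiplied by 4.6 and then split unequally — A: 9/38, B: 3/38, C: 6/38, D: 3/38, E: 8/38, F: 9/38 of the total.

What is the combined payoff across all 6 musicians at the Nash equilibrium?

633.60 dollars

For player j, contributing a unit is worthwhile iff 4.6 × (j's share) ≥ 1, i.e. iff j's share is at least 0.2174.
A and F clear that bar, contributing 48 each; the remaining 4 contribute 0. Total contributed: 96.
The tour-expenses pool pays out 4.6 × 96 = 441.60 in total (split across the unequal shares, but the aggregate is all that matters for the group sum).
The 4 free-riders keep 48 each, adding 192. Group total = 192 + 441.60 = 633.60.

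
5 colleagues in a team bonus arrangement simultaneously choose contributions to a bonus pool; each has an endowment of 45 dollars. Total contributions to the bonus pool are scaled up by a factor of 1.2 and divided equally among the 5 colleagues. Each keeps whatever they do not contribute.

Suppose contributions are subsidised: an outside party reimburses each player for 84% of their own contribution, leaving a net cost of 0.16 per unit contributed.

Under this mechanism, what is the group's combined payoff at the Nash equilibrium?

The effective private return per unit is now (1.2/5) / 0.16 = 1.5000 > 1, so every player's dominant strategy flips to full contribution.
At the Nash equilibrium everyone contributes 45. Group total payoff = 5 × (45 × 0.84 + 1.2 × 45) = 459.00.

459.00 dollars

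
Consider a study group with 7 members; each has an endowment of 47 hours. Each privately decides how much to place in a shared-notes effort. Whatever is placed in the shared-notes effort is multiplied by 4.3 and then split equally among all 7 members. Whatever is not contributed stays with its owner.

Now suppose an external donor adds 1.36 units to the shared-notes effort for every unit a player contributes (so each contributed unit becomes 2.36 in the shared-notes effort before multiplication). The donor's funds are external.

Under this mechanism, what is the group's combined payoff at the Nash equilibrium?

Under the mechanism each unit contributed yields 4.3 × 2.36 / 7 = 1.4497 back to its contributor per unit of net cost, which exceeds 1, making full contribution the dominant choice for everyone.
At the Nash equilibrium everyone contributes 47. Group total payoff = 4.3 × 2.36 × 329 = 3338.69.

3338.69 hours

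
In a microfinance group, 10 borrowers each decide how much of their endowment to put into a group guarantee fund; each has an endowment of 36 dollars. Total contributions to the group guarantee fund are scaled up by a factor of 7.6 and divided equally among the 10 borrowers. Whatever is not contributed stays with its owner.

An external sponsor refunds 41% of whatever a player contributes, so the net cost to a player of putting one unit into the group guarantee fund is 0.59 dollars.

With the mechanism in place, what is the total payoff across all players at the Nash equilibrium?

2883.60 dollars

The effective private return per unit is now (7.6/10) / 0.59 = 1.2881 > 1, so every player's dominant strategy flips to full contribution.
At the Nash equilibrium everyone contributes 36. Group total payoff = 10 × (36 × 0.41 + 7.6 × 36) = 2883.60.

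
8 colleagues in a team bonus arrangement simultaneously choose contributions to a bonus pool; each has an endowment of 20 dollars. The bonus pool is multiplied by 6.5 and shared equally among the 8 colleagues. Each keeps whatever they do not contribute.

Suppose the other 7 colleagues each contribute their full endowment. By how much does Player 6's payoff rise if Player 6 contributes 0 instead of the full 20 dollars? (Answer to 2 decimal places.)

3.75 dollars

Switching from a contribution of 20 to 0 lets Player 6 keep an extra 20 dollars, but lowers the bonus pool by 20, which costs Player 6 their own share of that drop: 6.5/8 × 20 = 16.25.
Net gain = 20 − 16.25 = 3.75. The private return per contributed unit (0.8125) is below 1, so free-riding is indeed the best response regardless of what the others do.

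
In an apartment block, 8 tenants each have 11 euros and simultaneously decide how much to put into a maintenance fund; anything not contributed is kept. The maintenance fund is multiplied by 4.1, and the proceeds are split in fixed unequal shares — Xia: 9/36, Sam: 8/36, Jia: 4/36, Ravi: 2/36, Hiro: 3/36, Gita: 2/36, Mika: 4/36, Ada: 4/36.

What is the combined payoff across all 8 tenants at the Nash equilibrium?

122.10 euros

Each unit j contributes comes back to j as 4.1 × (j's share), so j prefers to contribute only if that share exceeds 1/4.1 = 0.2439; otherwise keeping the unit dominates.
Xia alone (share 9/36) is above the threshold, contributing 11; the remaining 7 contribute 0. Total contributed: 11.
The maintenance fund pays out 4.1 × 11 = 45.10 in total (split across the unequal shares, but the aggregate is all that matters for the group sum).
The 7 free-riders keep 11 each, adding 77. Group total = 77 + 45.10 = 122.10.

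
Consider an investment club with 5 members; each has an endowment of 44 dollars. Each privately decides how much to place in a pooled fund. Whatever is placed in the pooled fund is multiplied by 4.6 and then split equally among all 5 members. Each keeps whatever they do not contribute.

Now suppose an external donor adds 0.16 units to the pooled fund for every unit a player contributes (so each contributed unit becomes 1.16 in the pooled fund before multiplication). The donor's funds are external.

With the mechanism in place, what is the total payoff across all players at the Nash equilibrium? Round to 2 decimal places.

With the mechanism, a contributed unit returns 4.6 × 1.16 / 5 = 1.0672 per unit of net cost to the contributor — now above 1 — so contributing fully is weakly dominant for every player.
So the Nash equilibrium is full contribution by all 5; the group earns 4.6 × 1.16 × 220 = 1173.92.

1173.92 dollars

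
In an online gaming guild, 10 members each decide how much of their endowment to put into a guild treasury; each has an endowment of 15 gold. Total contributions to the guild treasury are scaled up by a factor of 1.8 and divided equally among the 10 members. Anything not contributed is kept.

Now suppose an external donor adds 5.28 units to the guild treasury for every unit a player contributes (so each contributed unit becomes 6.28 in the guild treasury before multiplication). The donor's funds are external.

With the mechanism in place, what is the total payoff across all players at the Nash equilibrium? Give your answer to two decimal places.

Under the mechanism each unit contributed yields 1.8 × 6.28 / 10 = 1.1304 back to its contributor per unit of net cost, which exceeds 1, making full contribution the dominant choice for everyone.
So the Nash equilibrium is full contribution by all 10; the group earns 1.8 × 6.28 × 150 = 1695.60.

1695.60 gold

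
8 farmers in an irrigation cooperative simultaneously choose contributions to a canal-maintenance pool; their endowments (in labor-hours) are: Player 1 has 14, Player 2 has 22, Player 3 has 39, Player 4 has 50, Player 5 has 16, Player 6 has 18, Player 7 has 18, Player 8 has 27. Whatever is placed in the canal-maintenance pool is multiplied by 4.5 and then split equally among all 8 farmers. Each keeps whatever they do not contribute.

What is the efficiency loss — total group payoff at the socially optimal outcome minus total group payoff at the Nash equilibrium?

714.00 labor-hours

The private return per contributed unit is 4.5/8 = 0.5625 < 1 for every player regardless of endowment, so the Nash equilibrium is zero contribution and the group total is Σ E_j = 14 + 22 + 39 + 50 + 16 + 18 + 18 + 27 = 204.
Each contributed unit returns 4.500 to the group, so the social optimum is full contribution by everyone: group total = 4.500 × 204 = 918.00.
Efficiency loss = (4.500 − 1) × 204 = 714.00.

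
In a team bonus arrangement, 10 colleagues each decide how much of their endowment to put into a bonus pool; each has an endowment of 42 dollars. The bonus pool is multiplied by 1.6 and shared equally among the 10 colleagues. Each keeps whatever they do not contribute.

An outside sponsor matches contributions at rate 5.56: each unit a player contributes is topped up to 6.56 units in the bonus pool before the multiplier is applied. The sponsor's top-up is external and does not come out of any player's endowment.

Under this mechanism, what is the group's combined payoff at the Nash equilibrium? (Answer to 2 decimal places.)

4408.32 dollars

Under the mechanism each unit contributed yields 1.6 × 6.56 / 10 = 1.0496 back to its contributor per unit of net cost, which exceeds 1, making full contribution the dominant choice for everyone.
So the Nash equilibrium is full contribution by all 10; the group earns 1.6 × 6.56 × 420 = 4408.32.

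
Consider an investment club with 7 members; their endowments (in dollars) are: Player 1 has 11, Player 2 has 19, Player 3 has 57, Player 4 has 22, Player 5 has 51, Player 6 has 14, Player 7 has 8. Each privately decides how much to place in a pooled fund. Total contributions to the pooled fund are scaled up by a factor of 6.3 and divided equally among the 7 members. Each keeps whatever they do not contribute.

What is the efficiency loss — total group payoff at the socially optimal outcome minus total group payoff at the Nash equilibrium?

The private return per contributed unit is 6.3/7 = 0.9000 < 1 for every player regardless of endowment, so the Nash equilibrium is zero contribution and the group total is Σ E_j = 11 + 19 + 57 + 22 + 51 + 14 + 8 = 182.
Each contributed unit returns 6.300 to the group, so the social optimum is full contribution by everyone: group total = 6.300 × 182 = 1146.60.
Efficiency loss = (6.300 − 1) × 182 = 964.60.

964.60 dollars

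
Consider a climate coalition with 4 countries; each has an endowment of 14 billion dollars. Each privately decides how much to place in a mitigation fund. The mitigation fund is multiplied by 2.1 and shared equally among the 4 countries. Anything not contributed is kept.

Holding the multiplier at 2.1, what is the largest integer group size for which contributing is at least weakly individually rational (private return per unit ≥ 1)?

2

Private return per unit is 2.1/(group size), which is ≥ 1 whenever the group size is ≤ 2.1.
The largest such integer is 2.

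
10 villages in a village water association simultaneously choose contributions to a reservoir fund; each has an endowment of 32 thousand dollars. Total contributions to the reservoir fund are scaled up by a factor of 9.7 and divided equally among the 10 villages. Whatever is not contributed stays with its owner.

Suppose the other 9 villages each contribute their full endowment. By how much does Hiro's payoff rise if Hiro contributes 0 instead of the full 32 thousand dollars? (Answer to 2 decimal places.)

0.96 thousand dollars

Switching from a contribution of 32 to 0 lets Hiro keep an extra 32 thousand dollars, but lowers the reservoir fund by 32, which costs Hiro their own share of that drop: 9.7/10 × 32 = 31.04.
Net gain = 32 − 31.04 = 0.96. The private return per contributed unit (0.9700) is below 1, so free-riding is indeed the best response regardless of what the others do.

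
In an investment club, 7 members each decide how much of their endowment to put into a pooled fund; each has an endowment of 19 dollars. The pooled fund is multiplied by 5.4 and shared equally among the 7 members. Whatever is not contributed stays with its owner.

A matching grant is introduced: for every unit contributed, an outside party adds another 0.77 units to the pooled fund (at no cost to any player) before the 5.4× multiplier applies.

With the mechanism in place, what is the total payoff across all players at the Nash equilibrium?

The effective private return per unit is now 5.4 × 1.77 / 7 = 1.3654 > 1, so every player's dominant strategy flips to full contribution.
So the Nash equilibrium is full contribution by all 7; the group earns 5.4 × 1.77 × 133 = 1271.21.

1271.21 dollars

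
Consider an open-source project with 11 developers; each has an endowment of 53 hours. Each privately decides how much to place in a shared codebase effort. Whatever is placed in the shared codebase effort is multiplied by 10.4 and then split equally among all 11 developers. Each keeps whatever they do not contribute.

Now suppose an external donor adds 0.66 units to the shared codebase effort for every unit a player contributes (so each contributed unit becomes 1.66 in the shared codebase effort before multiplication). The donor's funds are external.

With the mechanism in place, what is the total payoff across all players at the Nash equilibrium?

10064.91 hours

The effective private return per unit is now 10.4 × 1.66 / 11 = 1.5695 > 1, so every player's dominant strategy flips to full contribution.
So the Nash equilibrium is full contribution by all 11; the group earns 10.4 × 1.66 × 583 = 10064.91.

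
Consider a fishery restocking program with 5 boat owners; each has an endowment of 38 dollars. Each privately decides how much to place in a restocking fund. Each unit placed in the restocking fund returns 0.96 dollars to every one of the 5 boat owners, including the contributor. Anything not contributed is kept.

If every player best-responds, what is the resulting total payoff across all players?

The private return per contributed unit is 0.96 < 1, so contributing 0 is dominant for every player. At the Nash equilibrium everyone keeps their 38, and the group total is 5 × 38 = 190.

190.00 dollars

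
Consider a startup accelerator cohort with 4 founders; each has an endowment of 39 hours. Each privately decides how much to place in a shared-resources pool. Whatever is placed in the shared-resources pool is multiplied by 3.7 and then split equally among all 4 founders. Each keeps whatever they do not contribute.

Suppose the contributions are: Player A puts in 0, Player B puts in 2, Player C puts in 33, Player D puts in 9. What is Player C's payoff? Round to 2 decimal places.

46.70 hours

Total contributed: 0 + 2 + 33 + 9 = 44.
Each receives 3.7 × 44 / 4 = 40.70 from the shared-resources pool.
Player C keeps 39 − 33 = 6, so Player C's payoff is 6 + 40.70 = 46.70.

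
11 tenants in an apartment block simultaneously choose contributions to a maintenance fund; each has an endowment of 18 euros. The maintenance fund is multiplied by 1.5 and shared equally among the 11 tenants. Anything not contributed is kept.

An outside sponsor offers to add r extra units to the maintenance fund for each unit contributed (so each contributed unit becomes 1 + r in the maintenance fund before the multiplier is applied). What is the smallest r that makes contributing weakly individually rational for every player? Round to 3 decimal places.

6.333

With matching at rate r, one contributed unit becomes (1 + r) in the maintenance fund and returns 1.5 × (1 + r) / 11 to the contributor.
Setting this equal to 1: 1 + r = 11/1.5 = 7.3333.
So the minimum matching rate is r = 7.3333 − 1 = 6.333.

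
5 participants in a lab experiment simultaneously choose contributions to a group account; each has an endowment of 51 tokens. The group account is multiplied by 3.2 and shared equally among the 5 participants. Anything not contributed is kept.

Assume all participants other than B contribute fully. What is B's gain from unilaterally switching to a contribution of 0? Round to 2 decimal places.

18.36 tokens

Switching from a contribution of 51 to 0 lets B keep an extra 51 tokens, but lowers the group account by 51, which costs B their own share of that drop: 3.2/5 × 51 = 32.64.
Net gain = 51 − 32.64 = 18.36. The private return per contributed unit (0.6400) is below 1, so free-riding is indeed the best response regardless of what the others do.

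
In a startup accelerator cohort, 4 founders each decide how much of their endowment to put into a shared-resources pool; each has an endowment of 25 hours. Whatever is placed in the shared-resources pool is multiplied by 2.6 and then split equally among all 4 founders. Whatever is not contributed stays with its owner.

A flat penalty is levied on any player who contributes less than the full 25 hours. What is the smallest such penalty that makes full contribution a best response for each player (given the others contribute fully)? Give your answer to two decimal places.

Given the others contribute fully, the best deviation is to contribute 0 (any partial contribution still incurs the fine and gives up units whose private return 0.6500 is below 1).
Deviating from 25 to 0 saves 25 hours but forfeits the deviator's share of the drop in the shared-resources pool: 2.6/4 × 25 = 16.25.
So the deviation gain is 25 − 16.25 = 8.75, and the fine must be at least 8.75 hours to wipe it out.

8.75 hours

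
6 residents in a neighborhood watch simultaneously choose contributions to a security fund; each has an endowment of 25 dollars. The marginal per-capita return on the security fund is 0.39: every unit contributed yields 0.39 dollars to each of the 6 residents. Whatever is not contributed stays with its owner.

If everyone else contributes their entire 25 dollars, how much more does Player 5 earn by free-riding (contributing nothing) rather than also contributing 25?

Switching from a contribution of 25 to 0 lets Player 5 keep an extra 25 dollars, but lowers the security fund by 25, which costs Player 5 their own share of that drop: 0.39 × 25 = 9.75.
Net gain = 25 − 9.75 = 15.25. The private return per contributed unit (0.39) is below 1, so free-riding is indeed the best response regardless of what the others do.

15.25 dollars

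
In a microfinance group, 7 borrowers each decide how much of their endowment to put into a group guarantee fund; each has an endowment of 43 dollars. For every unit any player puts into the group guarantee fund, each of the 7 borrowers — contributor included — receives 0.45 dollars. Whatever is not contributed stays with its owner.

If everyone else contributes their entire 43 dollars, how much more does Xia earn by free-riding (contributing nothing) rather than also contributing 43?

23.65 dollars

Switching from a contribution of 43 to 0 lets Xia keep an extra 43 dollars, but lowers the group guarantee fund by 43, which costs Xia their own share of that drop: 0.45 × 43 = 19.35.
Net gain = 43 − 19.35 = 23.65. The private return per contributed unit (0.45) is below 1, so free-riding is indeed the best response regardless of what the others do.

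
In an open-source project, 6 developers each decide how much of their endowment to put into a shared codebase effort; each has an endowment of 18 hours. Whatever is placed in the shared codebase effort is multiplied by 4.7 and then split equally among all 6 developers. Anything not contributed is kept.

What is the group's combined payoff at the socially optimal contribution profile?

507.60 hours

Each contributed unit returns 4.700 to the group as a whole (0.7833 to each of 6 players), which exceeds 1, so the social optimum is full contribution: group total = 4.700 × 108 = 507.60.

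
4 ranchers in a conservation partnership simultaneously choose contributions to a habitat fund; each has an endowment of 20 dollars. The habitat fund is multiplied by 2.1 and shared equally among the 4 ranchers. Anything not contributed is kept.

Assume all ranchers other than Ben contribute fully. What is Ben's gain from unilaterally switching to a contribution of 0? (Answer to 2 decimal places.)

Switching from a contribution of 20 to 0 lets Ben keep an extra 20 dollars, but lowers the habitat fund by 20, which costs Ben their own share of that drop: 2.1/4 × 20 = 10.50.
Net gain = 20 − 10.50 = 9.50. The private return per contributed unit (0.5250) is below 1, so free-riding is indeed the best response regardless of what the others do.

9.50 dollars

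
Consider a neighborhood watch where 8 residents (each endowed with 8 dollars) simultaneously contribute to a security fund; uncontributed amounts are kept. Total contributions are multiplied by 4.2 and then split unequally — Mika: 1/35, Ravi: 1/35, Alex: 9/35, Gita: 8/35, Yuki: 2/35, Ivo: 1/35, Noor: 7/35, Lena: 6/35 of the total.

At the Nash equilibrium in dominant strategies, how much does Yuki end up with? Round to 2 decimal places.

Player j's private return per contributed unit is 4.2 × (j's share). Contributing is weakly dominant for j when that share is at least 1/4.2 = 0.2381, and contributing 0 is dominant otherwise.
Only Alex (9/35) clears that bar, contributing 8; the remaining 7 contribute 0. Total contributed: 8.
Yuki keeps 8 and receives 4.2 × 8 × 2/35 = 1.92 from the security fund, for a payoff of 9.92.

9.92 dollars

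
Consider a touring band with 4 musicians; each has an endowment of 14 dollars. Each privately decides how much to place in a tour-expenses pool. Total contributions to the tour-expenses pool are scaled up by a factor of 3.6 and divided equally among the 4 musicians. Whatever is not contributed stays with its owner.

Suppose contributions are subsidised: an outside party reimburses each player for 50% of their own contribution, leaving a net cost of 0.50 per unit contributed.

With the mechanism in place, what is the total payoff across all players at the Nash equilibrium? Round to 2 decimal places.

229.60 dollars

The effective private return per unit is now (3.6/4) / 0.50 = 1.8000 > 1, so every player's dominant strategy flips to full contribution.
At the Nash equilibrium everyone contributes 14. Group total payoff = 4 × (14 × 0.50 + 3.6 × 14) = 229.60.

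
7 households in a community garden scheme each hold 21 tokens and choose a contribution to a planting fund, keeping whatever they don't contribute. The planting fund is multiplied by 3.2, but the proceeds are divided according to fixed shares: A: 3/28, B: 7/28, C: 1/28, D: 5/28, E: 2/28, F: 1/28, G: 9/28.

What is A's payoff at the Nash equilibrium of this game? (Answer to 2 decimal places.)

For player j, contributing a unit is worthwhile iff 3.2 × (j's share) ≥ 1, i.e. iff j's share is at least 0.3125.
Only G (9/28) clears that bar, contributing 21; the remaining 6 contribute 0. Total contributed: 21.
A keeps 21 and receives 3.2 × 21 × 3/28 = 7.20 from the planting fund, for a payoff of 28.20.

28.20 tokens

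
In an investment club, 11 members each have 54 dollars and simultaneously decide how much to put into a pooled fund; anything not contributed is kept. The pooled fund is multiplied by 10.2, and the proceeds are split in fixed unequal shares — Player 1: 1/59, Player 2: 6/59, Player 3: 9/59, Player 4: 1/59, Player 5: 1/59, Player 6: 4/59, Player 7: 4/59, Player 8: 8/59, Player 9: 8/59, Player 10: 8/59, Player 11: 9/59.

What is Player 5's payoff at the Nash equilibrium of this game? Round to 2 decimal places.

110.01 dollars

Player j's private return per contributed unit is 10.2 × (j's share). Contributing is weakly dominant for j when that share is at least 1/10.2 = 0.0980, and contributing 0 is dominant otherwise.
The shares above 0.0980 belong to Player 2, Player 3, Player 8, Player 9, Player 10 and Player 11, contributing 54 each; the remaining 5 contribute 0. Total contributed: 324.
Player 5 keeps 54 and receives 10.2 × 324 × 1/59 = 56.01 from the pooled fund, for a payoff of 110.01.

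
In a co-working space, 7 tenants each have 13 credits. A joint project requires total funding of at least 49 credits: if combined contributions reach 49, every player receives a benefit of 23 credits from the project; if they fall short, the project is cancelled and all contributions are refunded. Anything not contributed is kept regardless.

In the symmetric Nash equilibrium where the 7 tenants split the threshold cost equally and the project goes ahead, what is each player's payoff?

Equal share of the threshold: 49/7 = 7.
At this profile no one gains by cutting their contribution: any cut drops the total below 49, the project is cancelled, contributions are refunded, and the deviator ends with 13, which is less than 13 − 7 + 23 = 29. Contributing more than 7 just wastes the excess. So contributing exactly 7 is a best response.
Each player's payoff: 13 − 7 + 23 = 29.

29 credits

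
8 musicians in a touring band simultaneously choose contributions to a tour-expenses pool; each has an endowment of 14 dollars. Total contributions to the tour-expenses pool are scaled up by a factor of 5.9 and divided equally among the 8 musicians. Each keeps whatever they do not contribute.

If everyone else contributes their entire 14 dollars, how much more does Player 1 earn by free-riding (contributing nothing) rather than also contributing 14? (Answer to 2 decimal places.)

Switching from a contribution of 14 to 0 lets Player 1 keep an extra 14 dollars, but lowers the tour-expenses pool by 14, which costs Player 1 their own share of that drop: 5.9/8 × 14 = 10.32.
Net gain = 14 − 10.32 = 3.68. The private return per contributed unit (0.7375) is below 1, so free-riding is indeed the best response regardless of what the others do.

3.68 dollars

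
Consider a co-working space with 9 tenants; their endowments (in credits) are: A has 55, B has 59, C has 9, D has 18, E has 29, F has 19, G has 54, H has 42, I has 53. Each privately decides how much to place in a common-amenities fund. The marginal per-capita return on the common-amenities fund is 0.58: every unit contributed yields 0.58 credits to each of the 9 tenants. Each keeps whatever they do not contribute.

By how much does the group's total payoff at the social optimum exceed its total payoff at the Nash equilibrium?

1426.36 credits

The private return per contributed unit is 0.58 < 1 for everyone, so the Nash equilibrium is zero contribution and the group total is Σ E_j = 55 + 59 + 9 + 18 + 29 + 19 + 54 + 42 + 53 = 338.
Each contributed unit returns 5.220 to the group, so the social optimum is full contribution by everyone: group total = 5.220 × 338 = 1764.36.
Efficiency loss = (5.220 − 1) × 338 = 1426.36.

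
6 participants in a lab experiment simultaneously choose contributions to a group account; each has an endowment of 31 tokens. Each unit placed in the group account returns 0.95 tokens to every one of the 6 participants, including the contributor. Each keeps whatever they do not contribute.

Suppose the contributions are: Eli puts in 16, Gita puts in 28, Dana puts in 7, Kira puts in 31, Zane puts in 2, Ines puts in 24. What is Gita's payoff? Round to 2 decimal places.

Total contributed: 16 + 28 + 7 + 31 + 2 + 24 = 108.
Each receives 0.95 × 108 = 102.60 from the group account.
Gita keeps 31 − 28 = 3, so Gita's payoff is 3 + 102.60 = 105.60.

105.60 tokens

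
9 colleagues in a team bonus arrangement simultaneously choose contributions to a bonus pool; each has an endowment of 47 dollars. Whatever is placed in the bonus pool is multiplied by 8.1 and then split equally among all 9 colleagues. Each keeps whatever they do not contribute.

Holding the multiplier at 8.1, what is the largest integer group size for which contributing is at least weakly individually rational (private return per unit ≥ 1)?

8

Private return per unit is 8.1/(group size), which is ≥ 1 whenever the group size is ≤ 8.1.
The largest such integer is 8.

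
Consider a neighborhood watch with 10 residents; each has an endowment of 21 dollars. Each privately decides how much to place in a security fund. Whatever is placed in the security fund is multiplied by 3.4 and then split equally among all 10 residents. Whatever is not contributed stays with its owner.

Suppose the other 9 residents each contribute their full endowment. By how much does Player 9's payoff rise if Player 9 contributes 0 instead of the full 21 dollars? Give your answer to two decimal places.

13.86 dollars

Switching from a contribution of 21 to 0 lets Player 9 keep an extra 21 dollars, but lowers the security fund by 21, which costs Player 9 their own share of that drop: 3.4/10 × 21 = 7.14.
Net gain = 21 − 7.14 = 13.86. The private return per contributed unit (0.3400) is below 1, so free-riding is indeed the best response regardless of what the others do.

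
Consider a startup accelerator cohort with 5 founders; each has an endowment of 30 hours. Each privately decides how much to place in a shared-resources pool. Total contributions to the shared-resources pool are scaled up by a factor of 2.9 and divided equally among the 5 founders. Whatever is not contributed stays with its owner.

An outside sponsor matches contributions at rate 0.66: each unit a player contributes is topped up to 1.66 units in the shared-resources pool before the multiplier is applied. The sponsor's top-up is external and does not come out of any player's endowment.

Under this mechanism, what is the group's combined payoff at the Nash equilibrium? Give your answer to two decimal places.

The effective private return is 2.9 × 1.66 / 5 = 0.9628, which is still under 1, so the mechanism doesn't change anyone's dominant strategy: zero contribution.
At the Nash equilibrium no one contributes; group total payoff = 5 × 30 = 150.

150.00 hours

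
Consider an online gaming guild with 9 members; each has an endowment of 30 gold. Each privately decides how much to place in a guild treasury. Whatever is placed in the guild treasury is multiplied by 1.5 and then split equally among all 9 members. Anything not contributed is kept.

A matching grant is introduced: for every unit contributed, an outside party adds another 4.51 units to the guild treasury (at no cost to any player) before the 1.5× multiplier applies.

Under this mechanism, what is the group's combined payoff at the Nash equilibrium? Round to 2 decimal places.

Even with the mechanism, each unit contributed returns only 1.5 × 5.51 / 9 = 0.9183 per unit of net cost, so contributing nothing is still dominant.
Everyone keeps their endowment and the group total is 9 × 30 = 270.

270.00 gold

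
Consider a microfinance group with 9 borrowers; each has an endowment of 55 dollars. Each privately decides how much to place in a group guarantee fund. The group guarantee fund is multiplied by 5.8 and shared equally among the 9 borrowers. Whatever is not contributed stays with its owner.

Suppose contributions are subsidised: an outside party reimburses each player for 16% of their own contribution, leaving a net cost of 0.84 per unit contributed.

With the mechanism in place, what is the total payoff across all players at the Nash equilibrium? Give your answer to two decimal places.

495.00 dollars

With the mechanism, a contributed unit returns (5.8/9) / 0.84 = 0.7672 per unit of net cost — still below 1 — so contributing 0 remains dominant for every player.
Everyone keeps their endowment and the group total is 9 × 55 = 495.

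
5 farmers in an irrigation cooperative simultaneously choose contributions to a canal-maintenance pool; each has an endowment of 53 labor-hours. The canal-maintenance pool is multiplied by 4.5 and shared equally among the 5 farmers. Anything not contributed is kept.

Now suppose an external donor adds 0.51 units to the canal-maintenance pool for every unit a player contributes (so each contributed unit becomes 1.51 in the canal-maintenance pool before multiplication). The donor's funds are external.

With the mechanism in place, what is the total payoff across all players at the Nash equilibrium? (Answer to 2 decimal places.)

Under the mechanism each unit contributed yields 4.5 × 1.51 / 5 = 1.3590 back to its contributor per unit of net cost, which exceeds 1, making full contribution the dominant choice for everyone.
At the Nash equilibrium everyone contributes 53. Group total payoff = 4.5 × 1.51 × 265 = 1800.68.

1800.68 labor-hours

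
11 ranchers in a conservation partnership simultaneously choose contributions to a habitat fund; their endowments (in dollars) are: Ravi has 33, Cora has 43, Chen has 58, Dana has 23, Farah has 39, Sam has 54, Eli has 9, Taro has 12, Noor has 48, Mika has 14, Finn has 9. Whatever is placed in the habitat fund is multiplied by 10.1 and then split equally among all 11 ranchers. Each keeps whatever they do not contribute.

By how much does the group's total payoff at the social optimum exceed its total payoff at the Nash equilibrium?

3112.20 dollars

The private return per contributed unit is 10.1/11 = 0.9182 < 1 for every player regardless of endowment, so the Nash equilibrium is zero contribution and the group total is Σ E_j = 33 + 43 + 58 + 23 + 39 + 54 + 9 + 12 + 48 + 14 + 9 = 342.
Each contributed unit returns 10.100 to the group, so the social optimum is full contribution by everyone: group total = 10.100 × 342 = 3454.20.
Efficiency loss = (10.100 − 1) × 342 = 3112.20.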